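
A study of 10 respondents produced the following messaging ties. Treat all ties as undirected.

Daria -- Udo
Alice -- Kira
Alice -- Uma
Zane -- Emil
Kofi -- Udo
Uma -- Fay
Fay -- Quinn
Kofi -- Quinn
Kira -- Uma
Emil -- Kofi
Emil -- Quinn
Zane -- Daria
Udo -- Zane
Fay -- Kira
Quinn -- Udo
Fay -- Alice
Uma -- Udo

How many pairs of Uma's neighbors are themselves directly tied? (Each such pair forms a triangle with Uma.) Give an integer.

3

Uma's neighbors: Alice, Fay, Kira, and Udo.
Neighbor pairs that are themselves tied: Uma–Alice–Fay; Uma–Alice–Kira; Uma–Fay–Kira. Each forms one triangle with Uma, for 3 in total.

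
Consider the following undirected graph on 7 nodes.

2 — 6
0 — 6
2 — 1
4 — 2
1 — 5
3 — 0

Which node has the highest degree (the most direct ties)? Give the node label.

Degrees — 0:2, 1:2, 2:3, 3:1, 4:1, 5:1, 6:2.
The maximum is 3, attained only by 2.

2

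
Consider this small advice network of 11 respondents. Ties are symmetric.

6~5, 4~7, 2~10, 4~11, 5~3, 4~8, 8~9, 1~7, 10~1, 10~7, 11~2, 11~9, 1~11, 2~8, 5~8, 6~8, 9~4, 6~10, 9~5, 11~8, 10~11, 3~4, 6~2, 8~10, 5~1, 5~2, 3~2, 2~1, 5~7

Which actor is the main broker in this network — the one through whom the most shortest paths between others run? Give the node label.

Unnormalized betweenness of each node: 1:67/60, 2:21/5, 3:7/12, 4:3, 5:71/12, 6:1/5, 7:77/60, 8:121/30, 9:1/2, 10:29/12, 11:11/4.
5 has the largest value, 71/12, making it the main broker — the node through which the most shortest paths run.

5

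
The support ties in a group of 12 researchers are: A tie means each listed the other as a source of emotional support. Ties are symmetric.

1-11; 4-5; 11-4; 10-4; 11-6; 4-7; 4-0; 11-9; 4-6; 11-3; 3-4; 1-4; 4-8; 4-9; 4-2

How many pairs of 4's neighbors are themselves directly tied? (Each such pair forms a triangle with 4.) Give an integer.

4

4's neighbors: 0, 1, 2, 3, 5, 6, 7, 8, 9, 10, and 11.
Neighbor pairs that are themselves tied: 4–1–11; 4–3–11; 4–6–11; 4–9–11. Each forms one triangle with 4, for 4 in total.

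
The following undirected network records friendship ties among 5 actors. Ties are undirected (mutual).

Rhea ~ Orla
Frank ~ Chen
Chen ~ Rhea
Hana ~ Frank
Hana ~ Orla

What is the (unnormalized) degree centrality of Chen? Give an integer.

Chen is directly tied to Frank and Rhea. That is 2 neighbors, so the degree of Chen is 2.

2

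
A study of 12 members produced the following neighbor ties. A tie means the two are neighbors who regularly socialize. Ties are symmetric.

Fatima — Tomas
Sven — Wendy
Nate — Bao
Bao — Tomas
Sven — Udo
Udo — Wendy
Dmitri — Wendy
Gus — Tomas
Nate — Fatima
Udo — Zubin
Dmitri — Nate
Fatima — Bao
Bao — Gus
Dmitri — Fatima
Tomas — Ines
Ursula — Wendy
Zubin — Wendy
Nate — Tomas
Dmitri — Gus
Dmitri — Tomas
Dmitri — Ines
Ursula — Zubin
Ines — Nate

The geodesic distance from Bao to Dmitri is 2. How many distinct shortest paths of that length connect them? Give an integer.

The shortest distance is 2. The length-2 paths are: Bao–Fatima–Dmitri; Bao–Gus–Dmitri; Bao–Tomas–Dmitri; Bao–Nate–Dmitri.
That gives 4 distinct shortest paths.

4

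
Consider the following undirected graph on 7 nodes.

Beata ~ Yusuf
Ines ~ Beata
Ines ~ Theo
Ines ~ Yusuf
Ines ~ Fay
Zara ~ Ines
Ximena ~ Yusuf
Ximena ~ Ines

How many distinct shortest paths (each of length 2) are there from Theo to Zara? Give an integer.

1

The shortest distance is 2, and the only length-2 path is Theo–Ines–Zara. So there is exactly 1 shortest path.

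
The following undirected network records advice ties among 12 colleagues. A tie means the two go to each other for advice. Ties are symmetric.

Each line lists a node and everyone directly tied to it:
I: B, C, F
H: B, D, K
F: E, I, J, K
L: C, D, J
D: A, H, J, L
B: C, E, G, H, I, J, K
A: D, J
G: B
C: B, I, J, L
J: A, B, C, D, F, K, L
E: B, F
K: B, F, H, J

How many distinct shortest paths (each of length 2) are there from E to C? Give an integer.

1

The shortest distance is 2, and the only length-2 path is E–B–C. So there is exactly 1 shortest path.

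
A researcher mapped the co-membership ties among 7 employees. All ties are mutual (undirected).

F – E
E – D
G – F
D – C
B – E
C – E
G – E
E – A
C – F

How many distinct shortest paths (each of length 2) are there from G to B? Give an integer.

The shortest distance is 2, and the only length-2 path is G–E–B. So there is exactly 1 shortest path.

1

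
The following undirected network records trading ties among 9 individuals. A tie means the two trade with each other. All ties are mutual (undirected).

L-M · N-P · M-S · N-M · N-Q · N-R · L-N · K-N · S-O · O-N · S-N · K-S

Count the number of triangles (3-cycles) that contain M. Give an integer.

2

M's neighbors: L, N, and S.
Neighbor pairs that are themselves tied: M–L–N; M–N–S. Each forms one triangle with M, for 2 in total.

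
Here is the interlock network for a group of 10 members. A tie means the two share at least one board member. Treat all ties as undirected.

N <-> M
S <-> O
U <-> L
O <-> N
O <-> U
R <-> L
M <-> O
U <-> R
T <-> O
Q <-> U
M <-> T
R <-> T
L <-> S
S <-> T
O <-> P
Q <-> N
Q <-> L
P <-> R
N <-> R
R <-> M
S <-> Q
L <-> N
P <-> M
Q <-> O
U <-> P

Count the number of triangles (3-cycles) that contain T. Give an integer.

T's neighbors: M, O, R, and S.
Neighbor pairs that are themselves tied: T–M–O; T–M–R; T–O–S. Each forms one triangle with T, for 3 in total.

3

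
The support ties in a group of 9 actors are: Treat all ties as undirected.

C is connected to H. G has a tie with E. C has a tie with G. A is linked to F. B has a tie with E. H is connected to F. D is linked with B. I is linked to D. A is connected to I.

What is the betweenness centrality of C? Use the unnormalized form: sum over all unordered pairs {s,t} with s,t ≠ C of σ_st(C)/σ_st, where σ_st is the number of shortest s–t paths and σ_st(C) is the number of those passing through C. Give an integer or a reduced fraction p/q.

Pairs whose geodesics pass through C — G–A: 1; G–F: 1; G–H: 1; E–F: 1; E–H: 1; B–H: 1.
All other pairs contribute 0.
Summing the contributions gives betweenness(C) = 6.

6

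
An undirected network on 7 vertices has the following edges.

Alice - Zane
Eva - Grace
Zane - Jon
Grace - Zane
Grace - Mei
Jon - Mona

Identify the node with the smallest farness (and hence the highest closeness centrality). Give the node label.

Zane

Farness (sum of distances to all others) for each node — Alice:14, Eva:15, Grace:10, Jon:12, Mei:15, Mona:17, Zane:9.
The smallest farness is 9, for Zane, so Zane has the highest closeness.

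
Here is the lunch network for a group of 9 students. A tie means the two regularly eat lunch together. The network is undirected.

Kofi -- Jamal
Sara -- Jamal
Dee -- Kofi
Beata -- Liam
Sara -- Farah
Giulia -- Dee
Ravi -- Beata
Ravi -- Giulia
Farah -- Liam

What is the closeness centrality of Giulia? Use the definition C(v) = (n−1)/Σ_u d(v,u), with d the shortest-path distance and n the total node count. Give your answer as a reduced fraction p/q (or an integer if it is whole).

2/5

Distances from Giulia: Beata:2, Dee:1, Farah:4, Jamal:3, Kofi:2, Liam:3, Ravi:1, Sara:4. Sum = 20.
n = 9, so closeness = 8/20 = 2/5.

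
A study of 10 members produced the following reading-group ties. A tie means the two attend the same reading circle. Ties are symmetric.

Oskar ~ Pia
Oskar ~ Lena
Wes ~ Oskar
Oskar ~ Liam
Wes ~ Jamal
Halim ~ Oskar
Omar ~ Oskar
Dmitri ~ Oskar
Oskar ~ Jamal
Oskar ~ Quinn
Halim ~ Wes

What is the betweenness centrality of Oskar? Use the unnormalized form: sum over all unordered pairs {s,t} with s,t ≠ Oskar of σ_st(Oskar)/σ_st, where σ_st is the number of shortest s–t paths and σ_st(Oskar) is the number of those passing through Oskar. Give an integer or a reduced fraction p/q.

67/2

Pairs whose geodesics pass through Oskar — Jamal–Pia: 1; Jamal–Omar: 1; Jamal–Lena: 1; Jamal–Halim: 1/2; Jamal–Quinn: 1; Jamal–Dmitri: 1; Jamal–Liam: 1; Pia–Omar: 1; Pia–Lena: 1; Pia–Halim: 1; Pia–Wes: 1; Pia–Quinn: 1; Pia–Dmitri: 1; Pia–Liam: 1 … (+20 more pairs).
All other pairs contribute 0.
Summing the contributions gives betweenness(Oskar) = 67/2.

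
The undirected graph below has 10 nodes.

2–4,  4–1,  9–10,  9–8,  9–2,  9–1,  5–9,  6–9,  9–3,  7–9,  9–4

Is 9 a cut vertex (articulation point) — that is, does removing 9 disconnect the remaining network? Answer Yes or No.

Yes

Removing 9 leaves {5} with no path to {10}, so the network splits into 7 components. 9 is a cut vertex.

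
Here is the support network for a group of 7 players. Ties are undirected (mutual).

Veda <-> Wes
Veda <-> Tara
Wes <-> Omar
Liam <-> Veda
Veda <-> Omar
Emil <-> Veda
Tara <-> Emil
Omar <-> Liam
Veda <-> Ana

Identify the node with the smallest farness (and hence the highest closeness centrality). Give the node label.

Farness (sum of distances to all others) for each node — Ana:11, Emil:10, Liam:10, Omar:9, Tara:10, Veda:6, Wes:10.
The smallest farness is 6, for Veda, so Veda has the highest closeness.

Veda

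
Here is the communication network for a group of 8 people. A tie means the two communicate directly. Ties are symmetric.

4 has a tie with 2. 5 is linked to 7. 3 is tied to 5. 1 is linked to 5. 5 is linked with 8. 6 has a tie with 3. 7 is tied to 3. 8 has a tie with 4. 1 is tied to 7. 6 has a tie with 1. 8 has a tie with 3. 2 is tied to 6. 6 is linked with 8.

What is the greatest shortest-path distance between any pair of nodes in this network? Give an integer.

3

Eccentricity of each node (its greatest distance to any other): 1:3, 2:3, 3:2, 4:3, 5:3, 6:2, 7:3, 8:2.
The maximum eccentricity is 3, realized for instance by the pair 5–2 via 5 – 8 – 4 – 2. So the diameter is 3.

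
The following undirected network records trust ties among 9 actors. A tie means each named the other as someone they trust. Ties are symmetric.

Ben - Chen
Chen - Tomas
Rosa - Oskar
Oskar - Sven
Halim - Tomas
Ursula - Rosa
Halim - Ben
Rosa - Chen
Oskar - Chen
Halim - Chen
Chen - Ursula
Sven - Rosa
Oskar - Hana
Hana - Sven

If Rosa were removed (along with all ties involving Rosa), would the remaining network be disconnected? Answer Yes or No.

No

Even without Rosa, every remaining node can still reach every other (the residual graph is connected), so Rosa is not a cut vertex.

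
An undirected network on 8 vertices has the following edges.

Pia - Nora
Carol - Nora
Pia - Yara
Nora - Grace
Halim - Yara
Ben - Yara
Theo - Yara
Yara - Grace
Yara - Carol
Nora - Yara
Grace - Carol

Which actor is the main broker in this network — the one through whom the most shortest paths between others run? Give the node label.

Yara

Unnormalized betweenness of each node: Ben:0, Carol:0, Grace:0, Halim:0, Nora:1, Pia:0, Theo:0, Yara:16.
Yara has the largest value, 16, making it the main broker — the node through which the most shortest paths run.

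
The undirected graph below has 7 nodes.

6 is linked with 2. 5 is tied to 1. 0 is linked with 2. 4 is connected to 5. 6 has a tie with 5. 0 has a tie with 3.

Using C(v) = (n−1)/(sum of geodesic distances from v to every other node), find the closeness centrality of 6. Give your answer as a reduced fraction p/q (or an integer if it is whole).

6/11

Distances from 6: 0:2, 1:2, 2:1, 3:3, 4:2, 5:1. Sum = 11.
n = 7, so closeness = 6/11.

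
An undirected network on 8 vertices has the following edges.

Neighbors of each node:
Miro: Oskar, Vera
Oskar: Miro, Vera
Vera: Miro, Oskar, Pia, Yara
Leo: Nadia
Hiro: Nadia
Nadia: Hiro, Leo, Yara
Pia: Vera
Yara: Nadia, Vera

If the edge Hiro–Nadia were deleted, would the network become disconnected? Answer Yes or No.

Yes

Without the Hiro–Nadia edge there is no alternate route between Hiro and Nadia, so the network disconnects. It is a bridge.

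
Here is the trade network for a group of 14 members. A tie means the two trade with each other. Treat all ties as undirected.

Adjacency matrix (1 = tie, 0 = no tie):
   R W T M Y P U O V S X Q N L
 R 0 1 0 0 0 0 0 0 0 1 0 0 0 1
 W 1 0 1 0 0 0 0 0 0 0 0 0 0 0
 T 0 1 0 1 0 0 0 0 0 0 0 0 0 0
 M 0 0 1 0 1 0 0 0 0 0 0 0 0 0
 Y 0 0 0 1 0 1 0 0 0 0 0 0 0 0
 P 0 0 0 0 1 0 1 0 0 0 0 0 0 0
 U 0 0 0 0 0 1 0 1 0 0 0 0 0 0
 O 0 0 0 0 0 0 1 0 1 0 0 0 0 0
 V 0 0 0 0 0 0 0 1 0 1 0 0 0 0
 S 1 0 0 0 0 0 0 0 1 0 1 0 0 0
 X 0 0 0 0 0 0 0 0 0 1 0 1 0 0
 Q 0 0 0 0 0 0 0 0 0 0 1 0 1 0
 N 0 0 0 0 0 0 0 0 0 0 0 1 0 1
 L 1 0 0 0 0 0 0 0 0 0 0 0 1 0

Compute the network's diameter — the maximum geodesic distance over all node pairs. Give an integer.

7

Eccentricity of each node (its greatest distance to any other): L:6, M:6, N:7, O:5, P:7, Q:7, R:5, S:5, T:5, U:6, V:5, W:5, X:6, Y:7.
The maximum eccentricity is 7, realized for instance by the pair Y–Q via Y – P – U – O – V – S – X – Q. So the diameter is 7.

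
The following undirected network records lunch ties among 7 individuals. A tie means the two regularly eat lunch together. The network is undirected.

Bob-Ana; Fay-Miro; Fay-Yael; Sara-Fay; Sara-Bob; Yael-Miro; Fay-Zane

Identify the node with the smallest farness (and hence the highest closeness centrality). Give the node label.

Farness (sum of distances to all others) for each node — Ana:18, Bob:13, Fay:9, Miro:13, Sara:10, Yael:13, Zane:14.
The smallest farness is 9, for Fay, so Fay has the highest closeness.

Fay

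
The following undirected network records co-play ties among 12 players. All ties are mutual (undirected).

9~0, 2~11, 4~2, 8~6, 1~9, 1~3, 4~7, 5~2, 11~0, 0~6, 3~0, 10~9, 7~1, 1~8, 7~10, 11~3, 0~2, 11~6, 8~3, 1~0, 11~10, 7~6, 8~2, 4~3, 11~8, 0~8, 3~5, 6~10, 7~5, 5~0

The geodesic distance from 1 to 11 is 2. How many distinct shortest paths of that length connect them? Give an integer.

3

The shortest distance is 2. The length-2 paths are: 1–8–11; 1–0–11; 1–3–11.
That gives 3 distinct shortest paths.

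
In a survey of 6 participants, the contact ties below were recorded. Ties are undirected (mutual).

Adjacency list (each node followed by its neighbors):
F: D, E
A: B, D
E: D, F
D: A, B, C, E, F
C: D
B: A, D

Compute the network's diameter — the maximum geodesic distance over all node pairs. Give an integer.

2

Eccentricity of each node (its greatest distance to any other): A:2, B:2, C:2, D:1, E:2, F:2.
The maximum eccentricity is 2, realized for instance by the pair F–B via F – D – B. So the diameter is 2.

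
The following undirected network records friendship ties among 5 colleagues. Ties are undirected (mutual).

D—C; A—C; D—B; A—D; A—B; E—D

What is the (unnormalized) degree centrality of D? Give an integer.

4

D is directly tied to A, B, C, and E. That is 4 neighbors, so the degree of D is 4.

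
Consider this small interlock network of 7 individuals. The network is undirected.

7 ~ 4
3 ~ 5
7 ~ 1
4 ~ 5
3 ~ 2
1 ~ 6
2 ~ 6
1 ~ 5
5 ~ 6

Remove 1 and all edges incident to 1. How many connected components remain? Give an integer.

1's neighbors (5, 6, and 7) remain reachable from one another through other ties, so the rest of the network stays in one piece.

1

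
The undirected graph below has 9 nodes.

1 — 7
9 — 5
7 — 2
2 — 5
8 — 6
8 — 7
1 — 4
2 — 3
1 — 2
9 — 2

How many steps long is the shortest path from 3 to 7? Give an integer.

One shortest route is 3 – 2 – 7, which uses 2 edges, and 3 and 7 are not directly tied, so nothing shorter exists. So d(3,7) = 2.

2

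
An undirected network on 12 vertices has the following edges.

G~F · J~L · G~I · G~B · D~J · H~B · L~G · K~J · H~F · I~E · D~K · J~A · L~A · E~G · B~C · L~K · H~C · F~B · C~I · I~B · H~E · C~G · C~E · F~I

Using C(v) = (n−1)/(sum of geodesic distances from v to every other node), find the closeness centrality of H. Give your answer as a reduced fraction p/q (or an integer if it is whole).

11/28

Distances from H: A:4, B:1, C:1, D:5, E:1, F:1, G:2, I:2, J:4, K:4, L:3. Sum = 28.
n = 12, so closeness = 11/28.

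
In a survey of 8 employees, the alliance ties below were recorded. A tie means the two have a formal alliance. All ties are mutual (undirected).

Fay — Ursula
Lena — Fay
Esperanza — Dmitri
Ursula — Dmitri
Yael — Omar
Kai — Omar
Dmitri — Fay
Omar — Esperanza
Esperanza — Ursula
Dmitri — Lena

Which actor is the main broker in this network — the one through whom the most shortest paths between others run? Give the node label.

Esperanza

Unnormalized betweenness of each node: Dmitri:13/2, Esperanza:12, Fay:1/2, Kai:0, Lena:0, Omar:11, Ursula:2, Yael:0.
Esperanza has the largest value, 12, making it the main broker — the node through which the most shortest paths run.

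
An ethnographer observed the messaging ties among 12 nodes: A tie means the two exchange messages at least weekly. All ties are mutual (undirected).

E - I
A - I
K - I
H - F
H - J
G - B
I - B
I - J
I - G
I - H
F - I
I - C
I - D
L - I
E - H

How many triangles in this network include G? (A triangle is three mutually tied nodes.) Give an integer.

G's neighbors: B and I.
Neighbor pairs that are themselves tied: G–B–I. Each forms one triangle with G, for 1 in total.

1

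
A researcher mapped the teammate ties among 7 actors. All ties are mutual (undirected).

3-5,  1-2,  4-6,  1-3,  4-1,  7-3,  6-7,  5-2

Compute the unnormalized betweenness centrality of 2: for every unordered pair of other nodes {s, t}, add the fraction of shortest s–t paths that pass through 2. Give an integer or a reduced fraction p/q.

1

Pairs whose geodesics pass through 2 — 5–4: 1/2; 5–1: 1/2.
All other pairs contribute 0.
Summing the contributions gives betweenness(2) = 1.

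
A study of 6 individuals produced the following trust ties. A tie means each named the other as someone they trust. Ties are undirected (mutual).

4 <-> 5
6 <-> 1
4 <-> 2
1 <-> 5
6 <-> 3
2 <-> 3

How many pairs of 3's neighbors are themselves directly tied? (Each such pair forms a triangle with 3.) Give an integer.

0

3's neighbors are 2 and 6, but none of them are tied to each other, so no triangle contains 3.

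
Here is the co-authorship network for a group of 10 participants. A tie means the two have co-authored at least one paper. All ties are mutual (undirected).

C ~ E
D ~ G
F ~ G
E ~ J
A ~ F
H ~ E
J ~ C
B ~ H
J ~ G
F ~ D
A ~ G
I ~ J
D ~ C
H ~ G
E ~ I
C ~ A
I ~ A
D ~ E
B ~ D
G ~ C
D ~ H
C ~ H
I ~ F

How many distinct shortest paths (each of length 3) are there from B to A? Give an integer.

5

The shortest distance is 3. The length-3 paths are: B–D–G–A; B–H–G–A; B–D–C–A; B–H–C–A; B–D–F–A.
That gives 5 distinct shortest paths.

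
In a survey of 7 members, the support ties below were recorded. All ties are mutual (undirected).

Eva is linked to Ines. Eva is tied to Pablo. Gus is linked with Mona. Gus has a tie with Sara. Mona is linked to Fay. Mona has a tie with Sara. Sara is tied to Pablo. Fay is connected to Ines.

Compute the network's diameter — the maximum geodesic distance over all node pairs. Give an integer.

3

Eccentricity of each node (its greatest distance to any other): Eva:3, Fay:3, Gus:3, Ines:3, Mona:3, Pablo:3, Sara:3.
The maximum eccentricity is 3, realized for instance by the pair Gus–Ines via Gus – Mona – Fay – Ines. So the diameter is 3.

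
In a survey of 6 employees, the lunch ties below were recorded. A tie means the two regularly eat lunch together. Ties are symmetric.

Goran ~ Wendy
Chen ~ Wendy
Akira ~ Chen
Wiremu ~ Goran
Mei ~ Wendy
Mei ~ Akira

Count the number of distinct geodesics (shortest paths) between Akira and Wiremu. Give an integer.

The shortest distance is 4. The length-4 paths are: Akira–Chen–Wendy–Goran–Wiremu; Akira–Mei–Wendy–Goran–Wiremu.
That gives 2 distinct shortest paths.

2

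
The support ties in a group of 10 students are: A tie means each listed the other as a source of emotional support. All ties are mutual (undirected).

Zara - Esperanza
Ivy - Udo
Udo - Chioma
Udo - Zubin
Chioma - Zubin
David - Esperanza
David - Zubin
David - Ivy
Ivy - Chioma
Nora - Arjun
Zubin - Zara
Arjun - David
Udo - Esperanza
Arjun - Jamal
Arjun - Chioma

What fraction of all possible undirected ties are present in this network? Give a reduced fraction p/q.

There are 15 edges and 10 nodes, so the maximum possible is C(10,2) = 45.
Density = 15/45 = 1/3.

1/3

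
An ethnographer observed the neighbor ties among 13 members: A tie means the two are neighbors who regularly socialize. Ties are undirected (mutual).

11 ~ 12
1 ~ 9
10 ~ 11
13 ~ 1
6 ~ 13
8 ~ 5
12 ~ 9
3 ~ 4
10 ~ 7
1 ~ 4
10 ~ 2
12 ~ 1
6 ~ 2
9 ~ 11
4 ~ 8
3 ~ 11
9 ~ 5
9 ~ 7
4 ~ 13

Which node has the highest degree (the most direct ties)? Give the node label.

9

Degrees — 1:4, 2:2, 3:2, 4:4, 5:2, 6:2, 7:2, 8:2, 9:5, 10:3, 11:4, 12:3, 13:3.
The maximum is 5, attained only by 9.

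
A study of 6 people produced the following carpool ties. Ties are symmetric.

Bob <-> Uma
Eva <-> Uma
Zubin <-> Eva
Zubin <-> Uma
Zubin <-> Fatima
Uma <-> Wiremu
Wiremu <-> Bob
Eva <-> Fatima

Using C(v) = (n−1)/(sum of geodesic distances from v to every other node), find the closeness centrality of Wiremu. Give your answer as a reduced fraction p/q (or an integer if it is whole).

Distances from Wiremu: Bob:1, Eva:2, Fatima:3, Uma:1, Zubin:2. Sum = 9.
n = 6, so closeness = 5/9.

5/9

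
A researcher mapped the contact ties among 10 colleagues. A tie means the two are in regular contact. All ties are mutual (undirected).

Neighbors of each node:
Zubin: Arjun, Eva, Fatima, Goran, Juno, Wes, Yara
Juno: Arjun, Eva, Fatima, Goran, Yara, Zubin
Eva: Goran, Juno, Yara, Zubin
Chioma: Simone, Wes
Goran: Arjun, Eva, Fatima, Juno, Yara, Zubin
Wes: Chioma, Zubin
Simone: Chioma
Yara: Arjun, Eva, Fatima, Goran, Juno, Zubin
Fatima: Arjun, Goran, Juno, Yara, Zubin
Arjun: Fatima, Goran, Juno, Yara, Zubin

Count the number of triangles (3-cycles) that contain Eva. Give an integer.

6

Eva's neighbors: Goran, Juno, Yara, and Zubin.
Neighbor pairs that are themselves tied: Eva–Goran–Juno; Eva–Goran–Yara; Eva–Goran–Zubin; Eva–Juno–Yara; Eva–Juno–Zubin; Eva–Yara–Zubin. Each forms one triangle with Eva, for 6 in total.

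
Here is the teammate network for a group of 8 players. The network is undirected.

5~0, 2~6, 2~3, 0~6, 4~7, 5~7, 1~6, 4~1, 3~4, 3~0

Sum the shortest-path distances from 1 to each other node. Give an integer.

13

Distances from 1: 0:2, 2:2, 3:2, 4:1, 5:3, 6:1, 7:2.
Sum = 2 + 2 + 2 + 1 + 3 + 1 + 2 = 13.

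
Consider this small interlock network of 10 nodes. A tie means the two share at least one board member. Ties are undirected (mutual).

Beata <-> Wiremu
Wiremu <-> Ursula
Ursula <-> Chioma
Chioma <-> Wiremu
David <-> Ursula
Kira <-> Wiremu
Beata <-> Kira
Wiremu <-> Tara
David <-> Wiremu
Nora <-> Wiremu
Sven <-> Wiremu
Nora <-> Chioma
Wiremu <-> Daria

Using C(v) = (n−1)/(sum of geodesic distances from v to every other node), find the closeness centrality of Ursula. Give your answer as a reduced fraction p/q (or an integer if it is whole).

3/5

Distances from Ursula: Beata:2, Chioma:1, Daria:2, David:1, Kira:2, Nora:2, Sven:2, Tara:2, Wiremu:1. Sum = 15.
n = 10, so closeness = 9/15 = 3/5.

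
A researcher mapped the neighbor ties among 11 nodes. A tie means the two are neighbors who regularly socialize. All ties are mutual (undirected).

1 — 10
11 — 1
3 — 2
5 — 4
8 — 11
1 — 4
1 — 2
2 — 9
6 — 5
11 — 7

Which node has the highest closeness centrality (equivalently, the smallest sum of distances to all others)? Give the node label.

Farness (sum of distances to all others) for each node — 1:17, 2:22, 3:31, 4:22, 5:29, 6:38, 7:31, 8:31, 9:31, 10:26, 11:22.
The smallest farness is 17, for 1, so 1 has the highest closeness.

1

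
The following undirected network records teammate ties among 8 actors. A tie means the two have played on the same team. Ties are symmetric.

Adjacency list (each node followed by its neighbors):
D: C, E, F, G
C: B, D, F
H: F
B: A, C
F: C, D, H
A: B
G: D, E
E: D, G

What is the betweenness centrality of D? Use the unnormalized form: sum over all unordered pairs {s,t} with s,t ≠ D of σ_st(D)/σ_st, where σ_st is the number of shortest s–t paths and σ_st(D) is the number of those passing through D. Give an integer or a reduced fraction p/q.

10

Pairs whose geodesics pass through D — G–C: 1; G–B: 1; G–F: 1; G–H: 1; G–A: 1; C–E: 1; B–E: 1; E–F: 1; E–H: 1; E–A: 1.
All other pairs contribute 0.
Summing the contributions gives betweenness(D) = 10.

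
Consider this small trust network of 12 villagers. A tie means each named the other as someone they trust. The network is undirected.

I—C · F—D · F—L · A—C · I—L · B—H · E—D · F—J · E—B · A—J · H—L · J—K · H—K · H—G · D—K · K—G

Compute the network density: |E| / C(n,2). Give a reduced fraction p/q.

8/33

There are 16 edges and 12 nodes, so the maximum possible is C(12,2) = 66.
Density = 16/66 = 8/33.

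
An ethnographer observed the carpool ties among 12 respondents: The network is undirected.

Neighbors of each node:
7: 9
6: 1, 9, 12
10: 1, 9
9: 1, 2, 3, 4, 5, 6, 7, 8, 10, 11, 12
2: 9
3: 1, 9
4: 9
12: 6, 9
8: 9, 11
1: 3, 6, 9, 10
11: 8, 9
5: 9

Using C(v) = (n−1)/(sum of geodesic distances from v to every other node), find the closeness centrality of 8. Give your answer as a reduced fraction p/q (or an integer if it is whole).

Distances from 8: 1:2, 2:2, 3:2, 4:2, 5:2, 6:2, 7:2, 9:1, 10:2, 11:1, 12:2. Sum = 20.
n = 12, so closeness = 11/20.

11/20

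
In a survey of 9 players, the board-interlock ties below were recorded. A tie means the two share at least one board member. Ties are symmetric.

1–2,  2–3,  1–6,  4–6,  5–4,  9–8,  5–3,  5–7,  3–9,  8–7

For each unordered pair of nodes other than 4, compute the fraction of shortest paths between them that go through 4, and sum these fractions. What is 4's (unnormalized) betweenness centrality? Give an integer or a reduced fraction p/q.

Pairs whose geodesics pass through 4 — 1–7: 1/2; 1–5: 1/2; 3–6: 1/2; 9–6: 1/2; 8–6: 1; 7–6: 1; 5–6: 1.
All other pairs contribute 0.
Summing the contributions gives betweenness(4) = 5.

5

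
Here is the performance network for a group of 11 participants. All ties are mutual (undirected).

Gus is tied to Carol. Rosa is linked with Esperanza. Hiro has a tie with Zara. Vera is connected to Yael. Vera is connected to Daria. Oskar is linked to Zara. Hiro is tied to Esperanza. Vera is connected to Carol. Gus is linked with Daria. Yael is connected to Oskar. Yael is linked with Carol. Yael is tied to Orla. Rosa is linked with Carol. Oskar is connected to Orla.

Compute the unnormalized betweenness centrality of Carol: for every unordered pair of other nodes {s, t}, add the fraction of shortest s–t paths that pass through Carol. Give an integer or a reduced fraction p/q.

Pairs whose geodesics pass through Carol — Oskar–Gus: 1; Oskar–Rosa: 1; Orla–Gus: 1; Orla–Rosa: 1; Orla–Esperanza: 1/2; Yael–Gus: 1; Yael–Rosa: 1; Yael–Esperanza: 1; Vera–Gus: 1/2; Vera–Rosa: 1; Vera–Esperanza: 1; Vera–Hiro: 1/2; Daria–Rosa: 2/2; Daria–Esperanza: 2/2 … (+5 more pairs).
All other pairs contribute 0.
Summing the contributions gives betweenness(Carol) = 103/6.

103/6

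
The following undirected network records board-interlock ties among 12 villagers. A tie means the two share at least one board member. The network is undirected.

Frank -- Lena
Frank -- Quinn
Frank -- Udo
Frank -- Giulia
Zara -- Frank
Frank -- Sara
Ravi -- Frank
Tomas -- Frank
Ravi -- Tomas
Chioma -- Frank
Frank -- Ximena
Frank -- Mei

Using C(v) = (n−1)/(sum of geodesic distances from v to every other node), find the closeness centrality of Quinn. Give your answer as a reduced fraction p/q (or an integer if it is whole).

11/21

Distances from Quinn: Chioma:2, Frank:1, Giulia:2, Lena:2, Mei:2, Ravi:2, Sara:2, Tomas:2, Udo:2, Ximena:2, Zara:2. Sum = 21.
n = 12, so closeness = 11/21.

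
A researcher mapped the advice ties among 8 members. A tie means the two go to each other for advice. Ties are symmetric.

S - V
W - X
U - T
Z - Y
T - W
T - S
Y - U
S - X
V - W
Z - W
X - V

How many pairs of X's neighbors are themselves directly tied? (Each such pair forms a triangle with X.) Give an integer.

X's neighbors: S, V, and W.
Neighbor pairs that are themselves tied: X–S–V; X–V–W. Each forms one triangle with X, for 2 in total.

2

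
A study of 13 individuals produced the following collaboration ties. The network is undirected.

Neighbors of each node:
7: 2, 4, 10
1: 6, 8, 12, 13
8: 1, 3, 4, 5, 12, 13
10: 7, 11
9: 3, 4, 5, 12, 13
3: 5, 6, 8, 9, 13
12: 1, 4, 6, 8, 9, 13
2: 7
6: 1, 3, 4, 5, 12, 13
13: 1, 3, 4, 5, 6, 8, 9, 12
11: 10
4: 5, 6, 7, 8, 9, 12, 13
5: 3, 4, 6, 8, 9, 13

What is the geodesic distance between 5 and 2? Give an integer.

One shortest route is 5 – 4 – 7 – 2, which uses 3 edges, and at distance 2 from 5 we only reach {1, 7, 12}, which does not include 2. So d(5,2) = 3.

3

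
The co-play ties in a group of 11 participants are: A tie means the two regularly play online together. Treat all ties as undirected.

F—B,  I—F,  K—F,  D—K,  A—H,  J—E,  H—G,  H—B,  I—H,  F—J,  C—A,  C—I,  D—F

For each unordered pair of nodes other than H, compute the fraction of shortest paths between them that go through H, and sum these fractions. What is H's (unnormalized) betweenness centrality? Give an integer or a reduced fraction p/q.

Pairs whose geodesics pass through H — A–E: 2/3; A–B: 1; A–G: 1; A–I: 1/2; A–D: 2/3; A–K: 2/3; A–J: 2/3; A–F: 2/3; E–G: 2/2; B–G: 1; B–I: 1/2; B–C: 2/3; G–I: 1; G–D: 2/2 … (+4 more pairs).
All other pairs contribute 0.
Summing the contributions gives betweenness(H) = 15.

15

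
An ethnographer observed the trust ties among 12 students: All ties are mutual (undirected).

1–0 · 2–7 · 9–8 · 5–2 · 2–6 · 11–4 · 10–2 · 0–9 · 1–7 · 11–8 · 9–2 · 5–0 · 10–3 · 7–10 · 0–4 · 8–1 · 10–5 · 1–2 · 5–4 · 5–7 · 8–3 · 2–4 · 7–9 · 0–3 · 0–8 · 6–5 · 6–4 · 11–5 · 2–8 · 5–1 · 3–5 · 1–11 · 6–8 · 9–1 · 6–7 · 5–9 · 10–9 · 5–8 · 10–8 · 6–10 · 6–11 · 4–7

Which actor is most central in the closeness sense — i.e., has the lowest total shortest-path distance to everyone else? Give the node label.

5

Farness (sum of distances to all others) for each node — 0:16, 1:15, 2:14, 3:18, 4:16, 5:11, 6:15, 7:15, 8:13, 9:15, 10:15, 11:17.
The smallest farness is 11, for 5, so 5 has the highest closeness.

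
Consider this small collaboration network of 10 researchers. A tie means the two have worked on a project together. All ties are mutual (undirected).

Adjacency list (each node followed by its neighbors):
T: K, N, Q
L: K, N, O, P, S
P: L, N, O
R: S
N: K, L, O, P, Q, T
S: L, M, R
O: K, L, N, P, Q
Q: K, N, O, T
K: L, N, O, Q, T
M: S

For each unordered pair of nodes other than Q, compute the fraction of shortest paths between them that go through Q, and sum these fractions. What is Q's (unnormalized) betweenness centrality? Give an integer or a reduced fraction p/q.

Pairs whose geodesics pass through Q — T–O: 1/3.
All other pairs contribute 0.
Summing the contributions gives betweenness(Q) = 1/3.

1/3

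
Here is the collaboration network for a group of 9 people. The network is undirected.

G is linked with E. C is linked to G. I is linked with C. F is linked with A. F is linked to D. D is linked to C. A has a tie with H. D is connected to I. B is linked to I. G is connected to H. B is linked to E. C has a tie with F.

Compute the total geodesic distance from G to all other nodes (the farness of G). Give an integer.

13

Distances from G: A:2, B:2, C:1, D:2, E:1, F:2, H:1, I:2.
Sum = 2 + 2 + 1 + 2 + 1 + 2 + 1 + 2 = 13.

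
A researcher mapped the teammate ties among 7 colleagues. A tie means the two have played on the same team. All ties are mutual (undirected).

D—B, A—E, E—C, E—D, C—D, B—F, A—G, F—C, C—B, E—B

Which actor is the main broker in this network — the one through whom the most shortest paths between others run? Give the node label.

Unnormalized betweenness of each node: A:5, B:2, C:2, D:0, E:8, F:0, G:0.
E has the largest value, 8, making it the main broker — the node through which the most shortest paths run.

E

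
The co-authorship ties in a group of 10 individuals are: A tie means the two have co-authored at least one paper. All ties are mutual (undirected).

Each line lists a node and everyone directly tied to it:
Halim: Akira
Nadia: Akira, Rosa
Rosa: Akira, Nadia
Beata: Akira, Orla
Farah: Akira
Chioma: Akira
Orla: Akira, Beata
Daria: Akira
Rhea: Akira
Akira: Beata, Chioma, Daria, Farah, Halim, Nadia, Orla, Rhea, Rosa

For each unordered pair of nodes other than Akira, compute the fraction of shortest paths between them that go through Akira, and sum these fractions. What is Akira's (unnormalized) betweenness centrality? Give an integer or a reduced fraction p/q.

Pairs whose geodesics pass through Akira — Farah–Daria: 1; Farah–Chioma: 1; Farah–Rosa: 1; Farah–Nadia: 1; Farah–Beata: 1; Farah–Orla: 1; Farah–Rhea: 1; Farah–Halim: 1; Daria–Chioma: 1; Daria–Rosa: 1; Daria–Nadia: 1; Daria–Beata: 1; Daria–Orla: 1; Daria–Rhea: 1 … (+20 more pairs).
All other pairs contribute 0.
Summing the contributions gives betweenness(Akira) = 34.

34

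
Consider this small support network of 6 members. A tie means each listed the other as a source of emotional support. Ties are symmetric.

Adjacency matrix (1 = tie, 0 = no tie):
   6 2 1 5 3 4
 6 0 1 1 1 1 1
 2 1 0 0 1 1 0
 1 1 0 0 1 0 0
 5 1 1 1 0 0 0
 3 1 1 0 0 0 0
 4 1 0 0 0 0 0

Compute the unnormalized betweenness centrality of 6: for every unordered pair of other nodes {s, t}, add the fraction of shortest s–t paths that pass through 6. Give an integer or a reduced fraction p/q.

Pairs whose geodesics pass through 6 — 2–1: 1/2; 2–4: 1; 1–3: 1; 1–4: 1; 5–3: 1/2; 5–4: 1; 3–4: 1.
All other pairs contribute 0.
Summing the contributions gives betweenness(6) = 6.

6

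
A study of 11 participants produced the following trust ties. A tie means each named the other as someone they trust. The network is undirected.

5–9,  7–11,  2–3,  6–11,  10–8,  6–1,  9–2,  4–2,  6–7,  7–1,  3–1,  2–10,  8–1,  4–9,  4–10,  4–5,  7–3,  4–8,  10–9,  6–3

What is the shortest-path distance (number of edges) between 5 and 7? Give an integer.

One shortest route is 5 – 9 – 2 – 3 – 7, which uses 4 edges, and at distance 3 from 5 we only reach {1, 3}, which does not include 7. So d(5,7) = 4.

4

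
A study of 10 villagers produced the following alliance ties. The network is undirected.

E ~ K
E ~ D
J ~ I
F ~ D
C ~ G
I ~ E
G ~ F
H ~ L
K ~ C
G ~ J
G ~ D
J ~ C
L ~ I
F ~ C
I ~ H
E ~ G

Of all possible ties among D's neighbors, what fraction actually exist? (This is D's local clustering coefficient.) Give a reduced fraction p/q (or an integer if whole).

2/3

D's neighbors: E, F, and G (k = 3).
Possible neighbor pairs: C(3,2) = 3. Edges among them: E–G, F–G → e = 2.
Clustering(D) = 2/3.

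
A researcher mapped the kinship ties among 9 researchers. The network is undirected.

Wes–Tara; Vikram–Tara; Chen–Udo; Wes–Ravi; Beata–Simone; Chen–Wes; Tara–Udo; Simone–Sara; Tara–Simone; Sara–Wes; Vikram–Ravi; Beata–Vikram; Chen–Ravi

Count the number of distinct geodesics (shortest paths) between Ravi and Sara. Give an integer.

1

The shortest distance is 2, and the only length-2 path is Ravi–Wes–Sara. So there is exactly 1 shortest path.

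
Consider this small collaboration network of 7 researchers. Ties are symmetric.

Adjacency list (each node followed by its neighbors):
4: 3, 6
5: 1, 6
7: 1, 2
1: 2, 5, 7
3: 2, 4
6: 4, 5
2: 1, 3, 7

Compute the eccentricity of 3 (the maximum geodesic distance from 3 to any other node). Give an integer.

Distances from 3: 1:2, 2:1, 4:1, 5:3, 6:2, 7:2.
The largest is 3 (to 5), so the eccentricity of 3 is 3.

3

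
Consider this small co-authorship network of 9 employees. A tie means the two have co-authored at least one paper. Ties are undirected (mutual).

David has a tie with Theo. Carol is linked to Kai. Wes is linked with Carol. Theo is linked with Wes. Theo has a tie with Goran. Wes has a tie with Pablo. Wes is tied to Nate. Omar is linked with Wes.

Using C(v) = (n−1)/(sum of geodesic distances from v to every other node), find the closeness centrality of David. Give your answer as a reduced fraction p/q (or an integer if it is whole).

8/21

Distances from David: Carol:3, Goran:2, Kai:4, Nate:3, Omar:3, Pablo:3, Theo:1, Wes:2. Sum = 21.
n = 9, so closeness = 8/21.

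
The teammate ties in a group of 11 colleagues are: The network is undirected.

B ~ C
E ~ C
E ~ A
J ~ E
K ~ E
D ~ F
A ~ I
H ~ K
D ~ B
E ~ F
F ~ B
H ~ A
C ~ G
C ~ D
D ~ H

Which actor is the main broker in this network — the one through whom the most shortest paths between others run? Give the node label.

E

Unnormalized betweenness of each node: A:10, B:2/3, C:12, D:17/3, E:65/3, F:3, G:0, H:5, I:0, J:0, K:1.
E has the largest value, 65/3, making it the main broker — the node through which the most shortest paths run.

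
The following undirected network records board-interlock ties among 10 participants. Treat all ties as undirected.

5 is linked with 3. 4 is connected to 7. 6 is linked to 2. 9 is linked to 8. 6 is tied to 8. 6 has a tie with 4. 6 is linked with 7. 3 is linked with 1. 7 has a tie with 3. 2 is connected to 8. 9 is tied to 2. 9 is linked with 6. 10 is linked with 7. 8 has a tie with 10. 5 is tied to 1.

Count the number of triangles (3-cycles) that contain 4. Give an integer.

1

4's neighbors: 6 and 7.
Neighbor pairs that are themselves tied: 4–6–7. Each forms one triangle with 4, for 1 in total.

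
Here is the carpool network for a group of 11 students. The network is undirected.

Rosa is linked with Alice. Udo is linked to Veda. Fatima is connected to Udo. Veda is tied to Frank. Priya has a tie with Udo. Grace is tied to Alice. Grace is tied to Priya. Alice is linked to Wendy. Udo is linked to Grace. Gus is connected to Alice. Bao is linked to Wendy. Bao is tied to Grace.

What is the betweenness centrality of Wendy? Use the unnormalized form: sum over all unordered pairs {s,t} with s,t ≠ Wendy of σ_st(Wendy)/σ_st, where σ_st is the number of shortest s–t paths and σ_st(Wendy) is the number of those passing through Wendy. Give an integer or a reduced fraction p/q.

3/2

Pairs whose geodesics pass through Wendy — Alice–Bao: 1/2; Gus–Bao: 1/2; Rosa–Bao: 1/2.
All other pairs contribute 0.
Summing the contributions gives betweenness(Wendy) = 3/2.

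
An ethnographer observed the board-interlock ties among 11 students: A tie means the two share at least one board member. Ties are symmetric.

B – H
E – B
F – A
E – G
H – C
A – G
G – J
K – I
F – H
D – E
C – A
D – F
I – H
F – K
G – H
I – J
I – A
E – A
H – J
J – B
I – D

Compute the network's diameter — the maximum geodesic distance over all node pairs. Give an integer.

3

Eccentricity of each node (its greatest distance to any other): A:2, B:3, C:3, D:3, E:3, F:2, G:3, H:2, I:2, J:2, K:3.
The maximum eccentricity is 3, realized for instance by the pair D–C via D – I – H – C. So the diameter is 3.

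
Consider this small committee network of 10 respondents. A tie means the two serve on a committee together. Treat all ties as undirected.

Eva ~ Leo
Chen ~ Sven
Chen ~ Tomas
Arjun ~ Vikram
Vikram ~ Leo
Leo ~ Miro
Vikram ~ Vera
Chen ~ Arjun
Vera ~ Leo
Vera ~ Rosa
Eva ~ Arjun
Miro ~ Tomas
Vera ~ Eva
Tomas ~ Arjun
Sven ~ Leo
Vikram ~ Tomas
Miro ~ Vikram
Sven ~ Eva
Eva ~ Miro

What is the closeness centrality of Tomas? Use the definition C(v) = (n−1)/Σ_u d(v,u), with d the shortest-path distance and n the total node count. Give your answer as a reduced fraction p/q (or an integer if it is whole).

3/5

Distances from Tomas: Arjun:1, Chen:1, Eva:2, Leo:2, Miro:1, Rosa:3, Sven:2, Vera:2, Vikram:1. Sum = 15.
n = 10, so closeness = 9/15 = 3/5.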